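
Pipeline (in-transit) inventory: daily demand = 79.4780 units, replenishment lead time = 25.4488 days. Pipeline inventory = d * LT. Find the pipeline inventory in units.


Pipeline = 79.4780 * 25.4488 = 2022.6197

2022.6197 units


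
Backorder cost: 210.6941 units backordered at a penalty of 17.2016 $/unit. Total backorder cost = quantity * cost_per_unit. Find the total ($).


Total = 210.6941 * 17.2016 = 3624.2756

3624.2756 $


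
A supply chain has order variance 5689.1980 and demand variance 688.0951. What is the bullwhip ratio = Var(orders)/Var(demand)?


BW = 5689.1980 / 688.0951 = 8.2680

8.2680


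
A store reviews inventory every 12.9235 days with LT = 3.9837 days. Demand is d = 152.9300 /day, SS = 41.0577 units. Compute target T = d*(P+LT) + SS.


P + LT = 16.9072
d*(P+LT) = 152.9300 * 16.9072 = 2585.6181
T = 2585.6181 + 41.0577 = 2626.6758

2626.6758 units


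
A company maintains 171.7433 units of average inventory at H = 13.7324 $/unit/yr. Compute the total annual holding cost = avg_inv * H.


Cost = 171.7433 * 13.7324 = 2358.4477

2358.4477 $/yr


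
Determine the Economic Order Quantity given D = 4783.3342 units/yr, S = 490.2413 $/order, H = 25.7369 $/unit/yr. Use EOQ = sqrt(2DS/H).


2*D*S = 2 * 4783.3342 * 490.2413 = 4689975.9531
2*D*S/H = 182227.6946
EOQ = sqrt(182227.6946) = 426.8814

426.8814 units


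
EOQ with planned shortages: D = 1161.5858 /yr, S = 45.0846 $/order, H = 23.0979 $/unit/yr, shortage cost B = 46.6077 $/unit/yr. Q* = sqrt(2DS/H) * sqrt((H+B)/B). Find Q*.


sqrt(2DS/H) = 67.3393
sqrt((H+B)/B) = 1.2229
Q* = 67.3393 * 1.2229 = 82.3519

82.3519 units


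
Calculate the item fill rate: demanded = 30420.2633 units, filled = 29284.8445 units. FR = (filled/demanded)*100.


FR = 29284.8445 / 30420.2633 * 100 = 96.2676

96.2676%


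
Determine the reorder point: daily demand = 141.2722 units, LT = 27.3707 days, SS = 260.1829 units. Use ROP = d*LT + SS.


d*LT = 141.2722 * 27.3707 = 3866.7190
ROP = 3866.7190 + 260.1829 = 4126.9019

4126.9019 units


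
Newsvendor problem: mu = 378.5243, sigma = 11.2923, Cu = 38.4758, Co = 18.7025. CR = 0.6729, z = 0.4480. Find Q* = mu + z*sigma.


CR = Cu/(Cu+Co) = 38.4758/(38.4758+18.7025) = 0.6729
z = 0.4480
Q* = 378.5243 + 0.4480 * 11.2923 = 383.5833

383.5833 units


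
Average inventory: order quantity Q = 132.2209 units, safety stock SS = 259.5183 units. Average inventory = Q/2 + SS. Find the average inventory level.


Q/2 = 66.1105
Avg = 66.1105 + 259.5183 = 325.6288

325.6288 units


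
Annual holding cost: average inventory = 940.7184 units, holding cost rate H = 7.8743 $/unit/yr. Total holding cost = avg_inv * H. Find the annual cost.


Cost = 940.7184 * 7.8743 = 7407.4989

7407.4989 $/yr


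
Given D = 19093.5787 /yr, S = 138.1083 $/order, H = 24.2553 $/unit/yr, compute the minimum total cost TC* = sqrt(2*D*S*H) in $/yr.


2*D*S*H = 127921564.2219
TC* = sqrt(127921564.2219) = 11310.2416

11310.2416 $/yr


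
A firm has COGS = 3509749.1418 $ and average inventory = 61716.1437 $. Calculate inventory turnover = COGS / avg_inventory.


Turnover = 3509749.1418 / 61716.1437 = 56.8692

56.8692


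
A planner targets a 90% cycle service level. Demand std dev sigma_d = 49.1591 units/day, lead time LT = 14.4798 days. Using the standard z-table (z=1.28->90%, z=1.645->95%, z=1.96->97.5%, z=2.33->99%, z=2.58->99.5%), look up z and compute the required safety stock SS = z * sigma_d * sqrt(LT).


From the table, SL = 90% corresponds to z = 1.28
sqrt(LT) = sqrt(14.4798) = 3.8052
SS = 1.28 * 49.1591 * 3.8052 = 239.4392

239.4392 units


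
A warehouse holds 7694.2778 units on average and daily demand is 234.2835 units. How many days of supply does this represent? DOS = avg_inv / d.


DOS = 7694.2778 / 234.2835 = 32.8417

32.8417 days


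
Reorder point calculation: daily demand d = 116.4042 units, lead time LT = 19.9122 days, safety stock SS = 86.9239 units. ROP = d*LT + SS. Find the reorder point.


d*LT = 116.4042 * 19.9122 = 2317.8637
ROP = 2317.8637 + 86.9239 = 2404.7876

2404.7876 units


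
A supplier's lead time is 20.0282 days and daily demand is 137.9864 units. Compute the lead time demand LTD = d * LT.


LTD = 137.9864 * 20.0282 = 2763.6192

2763.6192 units


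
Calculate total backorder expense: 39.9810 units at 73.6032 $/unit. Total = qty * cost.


Total = 39.9810 * 73.6032 = 2942.7295

2942.7295 $


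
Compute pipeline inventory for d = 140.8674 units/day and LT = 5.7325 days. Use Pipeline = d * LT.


Pipeline = 140.8674 * 5.7325 = 807.5224

807.5224 units


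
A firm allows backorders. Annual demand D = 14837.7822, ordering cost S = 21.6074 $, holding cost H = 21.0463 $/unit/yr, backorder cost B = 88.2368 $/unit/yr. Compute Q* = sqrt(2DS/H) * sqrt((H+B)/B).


sqrt(2DS/H) = 174.5472
sqrt((H+B)/B) = 1.1129
Q* = 174.5472 * 1.1129 = 194.2516

194.2516 units


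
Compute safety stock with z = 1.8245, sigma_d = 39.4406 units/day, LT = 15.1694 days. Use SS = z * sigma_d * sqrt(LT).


sqrt(LT) = sqrt(15.1694) = 3.8948
SS = 1.8245 * 39.4406 * 3.8948 = 280.2668

280.2668 units


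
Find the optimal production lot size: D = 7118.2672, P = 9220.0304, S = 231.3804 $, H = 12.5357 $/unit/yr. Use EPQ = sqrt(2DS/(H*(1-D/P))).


1 - D/P = 1 - 0.7720 = 0.2280
H*(1-D/P) = 2.8576
2DS = 3294055.0241
EPQ = sqrt(1152738.5802) = 1073.6566

1073.6566 units


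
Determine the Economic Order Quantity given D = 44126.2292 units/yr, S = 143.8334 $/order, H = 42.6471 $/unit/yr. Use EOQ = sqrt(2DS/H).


2*D*S = 2 * 44126.2292 * 143.8334 = 12693651.1500
2*D*S/H = 297643.9465
EOQ = sqrt(297643.9465) = 545.5675

545.5675 units


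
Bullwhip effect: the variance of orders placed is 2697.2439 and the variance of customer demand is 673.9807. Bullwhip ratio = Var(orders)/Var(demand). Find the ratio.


BW = 2697.2439 / 673.9807 = 4.0020

4.0020


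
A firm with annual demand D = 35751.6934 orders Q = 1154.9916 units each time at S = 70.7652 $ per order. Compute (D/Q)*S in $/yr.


Number of orders = D/Q = 30.9541
Cost = 30.9541 * 70.7652 = 2190.4711

2190.4711 $/yr


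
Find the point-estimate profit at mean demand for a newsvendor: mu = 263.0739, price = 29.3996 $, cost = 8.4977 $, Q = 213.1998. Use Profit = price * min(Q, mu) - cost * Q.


Sales at mu = min(213.1998, 263.0739) = 213.1998
Revenue = 29.3996 * 213.1998 = 6267.9888
Total cost = 8.4977 * 213.1998 = 1811.7079
Profit = 6267.9888 - 1811.7079 = 4456.2809

4456.2809 $


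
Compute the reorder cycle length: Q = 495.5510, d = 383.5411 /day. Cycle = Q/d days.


Cycle = 495.5510 / 383.5411 = 1.2920

1.2920 days


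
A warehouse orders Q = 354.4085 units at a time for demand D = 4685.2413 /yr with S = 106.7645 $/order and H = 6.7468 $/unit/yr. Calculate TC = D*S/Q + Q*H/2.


Ordering cost = D*S/Q = 1411.4149
Holding cost = Q*H/2 = 1195.5616
TC = 1411.4149 + 1195.5616 = 2606.9766

2606.9766 $/yr


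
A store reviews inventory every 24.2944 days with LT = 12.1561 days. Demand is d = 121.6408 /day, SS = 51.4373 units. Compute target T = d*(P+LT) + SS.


P + LT = 36.4505
d*(P+LT) = 121.6408 * 36.4505 = 4433.8680
T = 4433.8680 + 51.4373 = 4485.3053

4485.3053 units


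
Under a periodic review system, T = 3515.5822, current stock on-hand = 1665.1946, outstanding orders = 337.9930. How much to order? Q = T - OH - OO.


Inventory position = OH + OO = 1665.1946 + 337.9930 = 2003.1876
Q = 3515.5822 - 2003.1876 = 1512.3946

1512.3946 units


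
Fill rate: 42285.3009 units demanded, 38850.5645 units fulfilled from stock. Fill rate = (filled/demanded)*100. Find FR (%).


FR = 38850.5645 / 42285.3009 * 100 = 91.8772

91.8772%


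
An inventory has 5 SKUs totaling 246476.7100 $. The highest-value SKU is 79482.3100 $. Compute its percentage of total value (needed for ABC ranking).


Top item = 79482.3100
Total = 246476.7100
Percentage = 79482.3100 / 246476.7100 * 100 = 32.2474

32.2474%


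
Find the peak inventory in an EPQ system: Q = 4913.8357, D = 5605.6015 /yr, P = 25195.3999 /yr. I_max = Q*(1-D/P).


D/P = 0.2225
1 - D/P = 0.7775
I_max = 4913.8357 * 0.7775 = 3820.5804

3820.5804 units


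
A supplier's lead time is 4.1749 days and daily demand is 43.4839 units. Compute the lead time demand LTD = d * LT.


LTD = 43.4839 * 4.1749 = 181.5409

181.5409 units


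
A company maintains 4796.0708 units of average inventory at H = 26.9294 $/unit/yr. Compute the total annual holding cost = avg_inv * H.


Cost = 4796.0708 * 26.9294 = 129155.3090

129155.3090 $/yr


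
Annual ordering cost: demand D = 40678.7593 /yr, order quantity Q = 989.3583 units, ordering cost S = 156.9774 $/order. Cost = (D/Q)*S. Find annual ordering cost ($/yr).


Number of orders = D/Q = 41.1163
Cost = 41.1163 * 156.9774 = 6454.3309

6454.3309 $/yr


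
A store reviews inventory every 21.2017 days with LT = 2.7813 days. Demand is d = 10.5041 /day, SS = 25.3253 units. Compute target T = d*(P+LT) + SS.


P + LT = 23.9830
d*(P+LT) = 10.5041 * 23.9830 = 251.9198
T = 251.9198 + 25.3253 = 277.2451

277.2451 units


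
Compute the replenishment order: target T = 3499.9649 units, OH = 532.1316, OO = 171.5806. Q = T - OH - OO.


Inventory position = OH + OO = 532.1316 + 171.5806 = 703.7122
Q = 3499.9649 - 703.7122 = 2796.2527

2796.2527 units


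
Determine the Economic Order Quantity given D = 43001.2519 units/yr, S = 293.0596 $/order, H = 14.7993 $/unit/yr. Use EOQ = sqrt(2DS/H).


2*D*S = 2 * 43001.2519 * 293.0596 = 25203859.3626
2*D*S/H = 1703044.0198
EOQ = sqrt(1703044.0198) = 1305.0073

1305.0073 units


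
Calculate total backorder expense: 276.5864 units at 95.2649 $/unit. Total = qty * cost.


Total = 276.5864 * 95.2649 = 26348.9757

26348.9757 $


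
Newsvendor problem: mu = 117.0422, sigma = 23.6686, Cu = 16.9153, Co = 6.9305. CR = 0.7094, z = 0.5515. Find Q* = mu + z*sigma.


CR = Cu/(Cu+Co) = 16.9153/(16.9153+6.9305) = 0.7094
z = 0.5515
Q* = 117.0422 + 0.5515 * 23.6686 = 130.0954

130.0954 units


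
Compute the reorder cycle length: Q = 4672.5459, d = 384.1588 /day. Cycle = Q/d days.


Cycle = 4672.5459 / 384.1588 = 12.1631

12.1631 days


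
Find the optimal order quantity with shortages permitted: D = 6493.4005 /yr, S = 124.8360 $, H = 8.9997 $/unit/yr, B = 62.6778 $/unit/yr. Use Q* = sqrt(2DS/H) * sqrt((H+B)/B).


sqrt(2DS/H) = 424.4309
sqrt((H+B)/B) = 1.0694
Q* = 424.4309 * 1.0694 = 453.8805

453.8805 units


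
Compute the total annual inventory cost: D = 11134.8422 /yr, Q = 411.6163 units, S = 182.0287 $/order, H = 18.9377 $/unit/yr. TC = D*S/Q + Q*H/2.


Ordering cost = D*S/Q = 4924.1511
Holding cost = Q*H/2 = 3897.5330
TC = 4924.1511 + 3897.5330 = 8821.6841

8821.6841 $/yr


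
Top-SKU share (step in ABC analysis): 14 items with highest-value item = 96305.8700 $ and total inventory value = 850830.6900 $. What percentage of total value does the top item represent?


Top item = 96305.8700
Total = 850830.6900
Percentage = 96305.8700 / 850830.6900 * 100 = 11.3190

11.3190%


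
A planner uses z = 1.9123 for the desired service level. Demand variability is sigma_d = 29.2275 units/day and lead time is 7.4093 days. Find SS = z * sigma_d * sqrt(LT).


sqrt(LT) = sqrt(7.4093) = 2.7220
SS = 1.9123 * 29.2275 * 2.7220 = 152.1375

152.1375 units


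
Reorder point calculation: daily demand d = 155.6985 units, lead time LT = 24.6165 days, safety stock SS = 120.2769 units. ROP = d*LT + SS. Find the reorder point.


d*LT = 155.6985 * 24.6165 = 3832.7521
ROP = 3832.7521 + 120.2769 = 3953.0290

3953.0290 units


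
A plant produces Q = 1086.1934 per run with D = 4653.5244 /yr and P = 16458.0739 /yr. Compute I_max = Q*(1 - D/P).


D/P = 0.2828
1 - D/P = 0.7172
I_max = 1086.1934 * 0.7172 = 779.0720

779.0720 units


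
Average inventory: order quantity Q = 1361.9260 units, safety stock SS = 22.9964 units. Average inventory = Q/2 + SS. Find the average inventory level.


Q/2 = 680.9630
Avg = 680.9630 + 22.9964 = 703.9594

703.9594 units


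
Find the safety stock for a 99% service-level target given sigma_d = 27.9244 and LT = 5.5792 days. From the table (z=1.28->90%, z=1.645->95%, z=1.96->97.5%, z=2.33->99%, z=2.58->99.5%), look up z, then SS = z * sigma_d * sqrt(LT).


From the table, SL = 99% corresponds to z = 2.33
sqrt(LT) = sqrt(5.5792) = 2.3620
SS = 2.33 * 27.9244 * 2.3620 = 153.6830

153.6830 units


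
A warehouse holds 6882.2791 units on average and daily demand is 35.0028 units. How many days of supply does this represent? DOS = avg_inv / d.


DOS = 6882.2791 / 35.0028 = 196.6208

196.6208 days


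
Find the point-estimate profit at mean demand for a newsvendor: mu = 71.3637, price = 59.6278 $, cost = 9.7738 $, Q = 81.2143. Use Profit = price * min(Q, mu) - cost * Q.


Sales at mu = min(81.2143, 71.3637) = 71.3637
Revenue = 59.6278 * 71.3637 = 4255.2604
Total cost = 9.7738 * 81.2143 = 793.7723
Profit = 4255.2604 - 793.7723 = 3461.4881

3461.4881 $


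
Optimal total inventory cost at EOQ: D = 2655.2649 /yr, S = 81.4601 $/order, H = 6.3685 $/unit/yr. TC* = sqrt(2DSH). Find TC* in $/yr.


2*D*S*H = 2754989.4637
TC* = sqrt(2754989.4637) = 1659.8161

1659.8161 $/yr


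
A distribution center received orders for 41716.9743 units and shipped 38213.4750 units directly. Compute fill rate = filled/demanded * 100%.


FR = 38213.4750 / 41716.9743 * 100 = 91.6017

91.6017%


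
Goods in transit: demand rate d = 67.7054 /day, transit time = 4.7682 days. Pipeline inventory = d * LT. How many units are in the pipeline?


Pipeline = 67.7054 * 4.7682 = 322.8329

322.8329 units


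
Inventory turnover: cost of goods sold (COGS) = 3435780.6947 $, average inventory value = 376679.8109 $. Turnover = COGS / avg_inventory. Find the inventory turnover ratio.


Turnover = 3435780.6947 / 376679.8109 = 9.1212

9.1212


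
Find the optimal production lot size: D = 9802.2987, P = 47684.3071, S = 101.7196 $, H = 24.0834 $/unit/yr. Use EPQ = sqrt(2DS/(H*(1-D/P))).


1 - D/P = 1 - 0.2056 = 0.7944
H*(1-D/P) = 19.1327
2DS = 1994171.8057
EPQ = sqrt(104228.6837) = 322.8447

322.8447 units


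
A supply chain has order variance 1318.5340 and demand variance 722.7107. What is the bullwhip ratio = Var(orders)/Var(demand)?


BW = 1318.5340 / 722.7107 = 1.8244

1.8244


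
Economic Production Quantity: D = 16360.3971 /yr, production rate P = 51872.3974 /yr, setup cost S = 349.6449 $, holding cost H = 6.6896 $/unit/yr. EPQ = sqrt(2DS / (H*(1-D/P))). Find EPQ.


1 - D/P = 1 - 0.3154 = 0.6846
H*(1-D/P) = 4.5797
2DS = 11440658.8160
EPQ = sqrt(2498112.9384) = 1580.5420

1580.5420 units


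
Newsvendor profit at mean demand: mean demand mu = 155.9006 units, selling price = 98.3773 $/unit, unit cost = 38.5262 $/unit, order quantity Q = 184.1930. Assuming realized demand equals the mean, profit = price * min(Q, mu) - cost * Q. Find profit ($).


Sales at mu = min(184.1930, 155.9006) = 155.9006
Revenue = 98.3773 * 155.9006 = 15337.0801
Total cost = 38.5262 * 184.1930 = 7096.2564
Profit = 15337.0801 - 7096.2564 = 8240.8237

8240.8237 $


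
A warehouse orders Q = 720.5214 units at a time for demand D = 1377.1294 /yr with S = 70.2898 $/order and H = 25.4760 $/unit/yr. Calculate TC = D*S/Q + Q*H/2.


Ordering cost = D*S/Q = 134.3446
Holding cost = Q*H/2 = 9178.0016
TC = 134.3446 + 9178.0016 = 9312.3462

9312.3462 $/yr


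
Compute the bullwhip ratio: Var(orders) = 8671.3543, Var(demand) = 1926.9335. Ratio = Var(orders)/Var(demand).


BW = 8671.3543 / 1926.9335 = 4.5001

4.5001


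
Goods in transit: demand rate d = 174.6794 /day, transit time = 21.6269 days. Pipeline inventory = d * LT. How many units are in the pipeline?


Pipeline = 174.6794 * 21.6269 = 3777.7739

3777.7739 units


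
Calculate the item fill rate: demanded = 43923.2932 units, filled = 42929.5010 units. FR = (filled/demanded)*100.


FR = 42929.5010 / 43923.2932 * 100 = 97.7374

97.7374%


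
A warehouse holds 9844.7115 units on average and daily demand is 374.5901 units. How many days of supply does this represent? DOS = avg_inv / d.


DOS = 9844.7115 / 374.5901 = 26.2813

26.2813 days


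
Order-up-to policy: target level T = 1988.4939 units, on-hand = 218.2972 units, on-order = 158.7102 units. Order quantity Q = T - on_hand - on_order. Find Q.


Inventory position = OH + OO = 218.2972 + 158.7102 = 377.0074
Q = 1988.4939 - 377.0074 = 1611.4865

1611.4865 units


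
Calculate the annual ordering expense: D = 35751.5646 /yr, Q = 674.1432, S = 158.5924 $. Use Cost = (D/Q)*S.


Number of orders = D/Q = 53.0326
Cost = 53.0326 * 158.5924 = 8410.5668

8410.5668 $/yr


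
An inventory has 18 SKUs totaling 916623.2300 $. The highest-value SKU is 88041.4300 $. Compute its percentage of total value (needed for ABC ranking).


Top item = 88041.4300
Total = 916623.2300
Percentage = 88041.4300 / 916623.2300 * 100 = 9.6050

9.6050%


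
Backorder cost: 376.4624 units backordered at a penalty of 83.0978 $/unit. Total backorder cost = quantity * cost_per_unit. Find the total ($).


Total = 376.4624 * 83.0978 = 31283.1972

31283.1972 $


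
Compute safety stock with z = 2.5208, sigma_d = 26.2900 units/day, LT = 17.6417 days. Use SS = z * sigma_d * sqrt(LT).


sqrt(LT) = sqrt(17.6417) = 4.2002
SS = 2.5208 * 26.2900 * 4.2002 = 278.3551

278.3551 units


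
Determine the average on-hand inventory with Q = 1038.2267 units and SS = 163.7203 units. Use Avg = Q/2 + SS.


Q/2 = 519.1133
Avg = 519.1133 + 163.7203 = 682.8337

682.8337 units


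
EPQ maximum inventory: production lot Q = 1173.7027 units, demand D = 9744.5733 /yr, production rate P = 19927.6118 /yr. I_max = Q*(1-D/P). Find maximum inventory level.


D/P = 0.4890
1 - D/P = 0.5110
I_max = 1173.7027 * 0.5110 = 599.7638

599.7638 units


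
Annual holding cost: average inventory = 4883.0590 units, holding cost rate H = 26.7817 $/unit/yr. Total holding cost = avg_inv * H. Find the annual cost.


Cost = 4883.0590 * 26.7817 = 130776.6212

130776.6212 $/yr


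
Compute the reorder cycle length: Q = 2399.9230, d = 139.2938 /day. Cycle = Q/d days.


Cycle = 2399.9230 / 139.2938 = 17.2292

17.2292 days


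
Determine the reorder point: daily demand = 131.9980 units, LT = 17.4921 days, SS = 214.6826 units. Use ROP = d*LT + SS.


d*LT = 131.9980 * 17.4921 = 2308.9222
ROP = 2308.9222 + 214.6826 = 2523.6048

2523.6048 units


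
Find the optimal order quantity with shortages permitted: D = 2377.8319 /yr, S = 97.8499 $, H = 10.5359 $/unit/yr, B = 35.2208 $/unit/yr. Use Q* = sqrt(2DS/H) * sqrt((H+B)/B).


sqrt(2DS/H) = 210.1599
sqrt((H+B)/B) = 1.1398
Q* = 210.1599 * 1.1398 = 239.5398

239.5398 units


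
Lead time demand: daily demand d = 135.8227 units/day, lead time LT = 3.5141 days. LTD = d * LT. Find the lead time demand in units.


LTD = 135.8227 * 3.5141 = 477.2946

477.2946 units


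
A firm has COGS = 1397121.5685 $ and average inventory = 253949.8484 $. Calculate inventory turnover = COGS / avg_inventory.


Turnover = 1397121.5685 / 253949.8484 = 5.5016

5.5016


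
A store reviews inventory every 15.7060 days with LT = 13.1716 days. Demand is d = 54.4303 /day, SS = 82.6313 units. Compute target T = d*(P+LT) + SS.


P + LT = 28.8776
d*(P+LT) = 54.4303 * 28.8776 = 1571.8164
T = 1571.8164 + 82.6313 = 1654.4477

1654.4477 units


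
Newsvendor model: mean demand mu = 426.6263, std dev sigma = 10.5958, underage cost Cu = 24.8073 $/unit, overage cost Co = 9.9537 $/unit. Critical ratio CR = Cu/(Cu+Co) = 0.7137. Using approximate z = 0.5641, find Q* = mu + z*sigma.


CR = Cu/(Cu+Co) = 24.8073/(24.8073+9.9537) = 0.7137
z = 0.5641
Q* = 426.6263 + 0.5641 * 10.5958 = 432.6034

432.6034 units


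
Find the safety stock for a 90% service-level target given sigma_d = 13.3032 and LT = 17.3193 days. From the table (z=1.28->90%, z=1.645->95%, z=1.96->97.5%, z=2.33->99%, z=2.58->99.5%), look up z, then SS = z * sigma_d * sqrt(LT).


From the table, SL = 90% corresponds to z = 1.28
sqrt(LT) = sqrt(17.3193) = 4.1616
SS = 1.28 * 13.3032 * 4.1616 = 70.8649

70.8649 units


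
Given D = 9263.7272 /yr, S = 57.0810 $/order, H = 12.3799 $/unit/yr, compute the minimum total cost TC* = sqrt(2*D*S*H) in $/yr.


2*D*S*H = 13092556.6761
TC* = sqrt(13092556.6761) = 3618.3638

3618.3638 $/yr


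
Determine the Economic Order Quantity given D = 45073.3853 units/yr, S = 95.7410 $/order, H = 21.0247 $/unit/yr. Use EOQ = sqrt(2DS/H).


2*D*S = 2 * 45073.3853 * 95.7410 = 8630741.9640
2*D*S/H = 410504.8806
EOQ = sqrt(410504.8806) = 640.7065

640.7065 units


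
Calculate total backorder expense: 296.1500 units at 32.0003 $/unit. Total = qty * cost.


Total = 296.1500 * 32.0003 = 9476.8888

9476.8888 $


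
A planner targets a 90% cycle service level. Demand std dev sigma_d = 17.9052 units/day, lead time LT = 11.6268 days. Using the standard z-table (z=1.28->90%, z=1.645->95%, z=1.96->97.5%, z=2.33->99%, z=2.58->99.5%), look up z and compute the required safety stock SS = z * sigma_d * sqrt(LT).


From the table, SL = 90% corresponds to z = 1.28
sqrt(LT) = sqrt(11.6268) = 3.4098
SS = 1.28 * 17.9052 * 3.4098 = 78.1482

78.1482 units


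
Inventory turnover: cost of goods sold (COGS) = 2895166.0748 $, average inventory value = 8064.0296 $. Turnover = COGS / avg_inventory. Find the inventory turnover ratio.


Turnover = 2895166.0748 / 8064.0296 = 359.0223

359.0223


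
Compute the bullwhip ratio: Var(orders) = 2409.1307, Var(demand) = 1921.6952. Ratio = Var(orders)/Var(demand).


BW = 2409.1307 / 1921.6952 = 1.2536

1.2536


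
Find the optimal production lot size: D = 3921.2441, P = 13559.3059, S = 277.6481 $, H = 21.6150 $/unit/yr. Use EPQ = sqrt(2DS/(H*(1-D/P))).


1 - D/P = 1 - 0.2892 = 0.7108
H*(1-D/P) = 15.3641
2DS = 2177451.9480
EPQ = sqrt(141723.2463) = 376.4615

376.4615 units


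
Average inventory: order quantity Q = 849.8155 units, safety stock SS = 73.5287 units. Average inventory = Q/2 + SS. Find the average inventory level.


Q/2 = 424.9078
Avg = 424.9078 + 73.5287 = 498.4365

498.4365 units


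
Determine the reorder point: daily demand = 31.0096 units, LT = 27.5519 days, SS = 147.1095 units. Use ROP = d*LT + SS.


d*LT = 31.0096 * 27.5519 = 854.3734
ROP = 854.3734 + 147.1095 = 1001.4829

1001.4829 units


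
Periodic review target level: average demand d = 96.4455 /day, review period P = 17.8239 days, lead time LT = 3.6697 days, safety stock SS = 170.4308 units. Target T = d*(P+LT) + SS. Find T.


P + LT = 21.4936
d*(P+LT) = 96.4455 * 21.4936 = 2072.9610
T = 2072.9610 + 170.4308 = 2243.3918

2243.3918 units


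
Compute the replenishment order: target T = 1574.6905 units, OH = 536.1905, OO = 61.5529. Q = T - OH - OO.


Inventory position = OH + OO = 536.1905 + 61.5529 = 597.7434
Q = 1574.6905 - 597.7434 = 976.9471

976.9471 units


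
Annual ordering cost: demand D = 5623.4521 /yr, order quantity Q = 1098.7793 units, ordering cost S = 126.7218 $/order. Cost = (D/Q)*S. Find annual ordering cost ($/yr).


Number of orders = D/Q = 5.1179
Cost = 5.1179 * 126.7218 = 648.5506

648.5506 $/yr


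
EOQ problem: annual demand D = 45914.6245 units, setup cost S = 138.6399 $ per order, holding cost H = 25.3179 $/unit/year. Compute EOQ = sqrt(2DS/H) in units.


2*D*S = 2 * 45914.6245 * 138.6399 = 12731197.8984
2*D*S/H = 502853.6292
EOQ = sqrt(502853.6292) = 709.1217

709.1217 units


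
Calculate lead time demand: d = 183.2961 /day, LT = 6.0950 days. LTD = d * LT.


LTD = 183.2961 * 6.0950 = 1117.1897

1117.1897 units


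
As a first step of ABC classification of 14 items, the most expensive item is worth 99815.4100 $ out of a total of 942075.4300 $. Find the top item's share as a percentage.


Top item = 99815.4100
Total = 942075.4300
Percentage = 99815.4100 / 942075.4300 * 100 = 10.5953

10.5953%


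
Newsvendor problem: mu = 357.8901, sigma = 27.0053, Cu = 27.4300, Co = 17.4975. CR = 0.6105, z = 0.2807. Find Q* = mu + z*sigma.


CR = Cu/(Cu+Co) = 27.4300/(27.4300+17.4975) = 0.6105
z = 0.2807
Q* = 357.8901 + 0.2807 * 27.0053 = 365.4705

365.4705 units


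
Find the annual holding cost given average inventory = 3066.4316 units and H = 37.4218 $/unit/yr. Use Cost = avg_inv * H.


Cost = 3066.4316 * 37.4218 = 114751.3900

114751.3900 $/yr


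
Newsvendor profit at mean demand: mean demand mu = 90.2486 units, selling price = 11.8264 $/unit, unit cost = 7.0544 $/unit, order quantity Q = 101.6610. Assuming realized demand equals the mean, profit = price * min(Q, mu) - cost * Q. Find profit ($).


Sales at mu = min(101.6610, 90.2486) = 90.2486
Revenue = 11.8264 * 90.2486 = 1067.3160
Total cost = 7.0544 * 101.6610 = 717.1574
Profit = 1067.3160 - 717.1574 = 350.1587

350.1587 $


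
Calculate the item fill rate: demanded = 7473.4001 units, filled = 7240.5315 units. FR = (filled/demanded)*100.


FR = 7240.5315 / 7473.4001 * 100 = 96.8840

96.8840%


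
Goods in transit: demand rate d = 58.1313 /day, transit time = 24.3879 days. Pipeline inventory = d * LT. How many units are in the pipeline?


Pipeline = 58.1313 * 24.3879 = 1417.7003

1417.7003 units


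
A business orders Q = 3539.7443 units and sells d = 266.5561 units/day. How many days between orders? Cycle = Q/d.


Cycle = 3539.7443 / 266.5561 = 13.2795

13.2795 days


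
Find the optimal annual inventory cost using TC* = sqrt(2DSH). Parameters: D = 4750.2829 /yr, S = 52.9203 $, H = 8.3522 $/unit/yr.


2*D*S*H = 4199258.9159
TC* = sqrt(4199258.9159) = 2049.2093

2049.2093 $/yr


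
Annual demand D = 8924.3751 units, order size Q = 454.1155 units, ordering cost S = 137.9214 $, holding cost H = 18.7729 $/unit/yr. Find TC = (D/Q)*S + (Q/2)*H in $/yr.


Ordering cost = D*S/Q = 2710.4609
Holding cost = Q*H/2 = 4262.5324
TC = 2710.4609 + 4262.5324 = 6972.9933

6972.9933 $/yr


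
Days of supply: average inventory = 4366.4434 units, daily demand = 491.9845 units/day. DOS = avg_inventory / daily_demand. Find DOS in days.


DOS = 4366.4434 / 491.9845 = 8.8752

8.8752 days


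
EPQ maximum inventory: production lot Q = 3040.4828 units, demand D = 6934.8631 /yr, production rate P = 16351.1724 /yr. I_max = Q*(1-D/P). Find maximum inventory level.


D/P = 0.4241
1 - D/P = 0.5759
I_max = 3040.4828 * 0.5759 = 1750.9525

1750.9525 units


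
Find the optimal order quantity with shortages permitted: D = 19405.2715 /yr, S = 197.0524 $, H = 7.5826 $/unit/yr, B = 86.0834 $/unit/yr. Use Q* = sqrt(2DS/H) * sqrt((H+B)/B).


sqrt(2DS/H) = 1004.2842
sqrt((H+B)/B) = 1.0431
Q* = 1004.2842 * 1.0431 = 1047.5818

1047.5818 units


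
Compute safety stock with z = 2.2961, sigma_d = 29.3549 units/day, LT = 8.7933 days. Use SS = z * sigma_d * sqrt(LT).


sqrt(LT) = sqrt(8.7933) = 2.9653
SS = 2.2961 * 29.3549 * 2.9653 = 199.8699

199.8699 units


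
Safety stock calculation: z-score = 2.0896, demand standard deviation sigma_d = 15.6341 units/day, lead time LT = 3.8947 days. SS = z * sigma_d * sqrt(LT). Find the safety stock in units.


sqrt(LT) = sqrt(3.8947) = 1.9735
SS = 2.0896 * 15.6341 * 1.9735 = 64.4723

64.4723 units


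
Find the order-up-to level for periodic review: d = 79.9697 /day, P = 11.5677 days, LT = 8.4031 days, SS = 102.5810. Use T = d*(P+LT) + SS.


P + LT = 19.9708
d*(P+LT) = 79.9697 * 19.9708 = 1597.0589
T = 1597.0589 + 102.5810 = 1699.6399

1699.6399 units


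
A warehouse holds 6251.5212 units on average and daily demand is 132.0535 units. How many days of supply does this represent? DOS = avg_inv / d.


DOS = 6251.5212 / 132.0535 = 47.3408

47.3408 days


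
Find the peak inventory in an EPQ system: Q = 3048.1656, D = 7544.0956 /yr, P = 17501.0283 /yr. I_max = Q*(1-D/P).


D/P = 0.4311
1 - D/P = 0.5689
I_max = 3048.1656 * 0.5689 = 1734.2055

1734.2055 units


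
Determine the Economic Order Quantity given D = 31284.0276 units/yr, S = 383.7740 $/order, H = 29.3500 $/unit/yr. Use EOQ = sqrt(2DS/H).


2*D*S = 2 * 31284.0276 * 383.7740 = 24011992.8163
2*D*S/H = 818125.8200
EOQ = sqrt(818125.8200) = 904.5031

904.5031 units


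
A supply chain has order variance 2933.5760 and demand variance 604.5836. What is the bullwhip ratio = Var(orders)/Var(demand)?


BW = 2933.5760 / 604.5836 = 4.8522

4.8522


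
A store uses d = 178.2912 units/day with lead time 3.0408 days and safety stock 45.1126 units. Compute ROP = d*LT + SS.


d*LT = 178.2912 * 3.0408 = 542.1479
ROP = 542.1479 + 45.1126 = 587.2605

587.2605 units


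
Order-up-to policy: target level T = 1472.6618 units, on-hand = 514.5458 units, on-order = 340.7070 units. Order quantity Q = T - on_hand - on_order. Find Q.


Inventory position = OH + OO = 514.5458 + 340.7070 = 855.2528
Q = 1472.6618 - 855.2528 = 617.4090

617.4090 units


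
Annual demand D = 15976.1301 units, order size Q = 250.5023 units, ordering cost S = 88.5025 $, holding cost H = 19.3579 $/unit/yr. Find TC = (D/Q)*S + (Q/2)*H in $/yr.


Ordering cost = D*S/Q = 5644.3692
Holding cost = Q*H/2 = 2424.5992
TC = 5644.3692 + 2424.5992 = 8068.9684

8068.9684 $/yr


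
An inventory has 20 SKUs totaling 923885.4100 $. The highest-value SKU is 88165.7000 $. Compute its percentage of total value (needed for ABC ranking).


Top item = 88165.7000
Total = 923885.4100
Percentage = 88165.7000 / 923885.4100 * 100 = 9.5429

9.5429%


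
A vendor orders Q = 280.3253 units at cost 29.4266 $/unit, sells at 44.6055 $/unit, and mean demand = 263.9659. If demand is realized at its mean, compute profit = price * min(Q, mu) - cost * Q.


Sales at mu = min(280.3253, 263.9659) = 263.9659
Revenue = 44.6055 * 263.9659 = 11774.3310
Total cost = 29.4266 * 280.3253 = 8249.0205
Profit = 11774.3310 - 8249.0205 = 3525.3105

3525.3105 $


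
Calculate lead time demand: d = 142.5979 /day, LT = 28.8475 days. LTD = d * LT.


LTD = 142.5979 * 28.8475 = 4113.5929

4113.5929 units


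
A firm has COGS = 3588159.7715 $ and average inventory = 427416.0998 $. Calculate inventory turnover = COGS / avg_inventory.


Turnover = 3588159.7715 / 427416.0998 = 8.3950

8.3950


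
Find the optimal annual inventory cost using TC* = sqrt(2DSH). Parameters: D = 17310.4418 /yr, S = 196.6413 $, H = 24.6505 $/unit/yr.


2*D*S*H = 167818029.4587
TC* = sqrt(167818029.4587) = 12954.4598

12954.4598 $/yr


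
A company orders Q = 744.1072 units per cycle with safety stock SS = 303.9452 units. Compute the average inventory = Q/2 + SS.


Q/2 = 372.0536
Avg = 372.0536 + 303.9452 = 675.9988

675.9988 units


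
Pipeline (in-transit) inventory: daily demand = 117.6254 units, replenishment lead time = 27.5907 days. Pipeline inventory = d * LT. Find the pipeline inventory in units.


Pipeline = 117.6254 * 27.5907 = 3245.3671

3245.3671 units


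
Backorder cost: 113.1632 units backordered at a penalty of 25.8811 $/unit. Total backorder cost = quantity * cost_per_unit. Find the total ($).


Total = 113.1632 * 25.8811 = 2928.7881

2928.7881 $


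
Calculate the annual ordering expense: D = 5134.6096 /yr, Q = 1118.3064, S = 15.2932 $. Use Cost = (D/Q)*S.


Number of orders = D/Q = 4.5914
Cost = 4.5914 * 15.2932 = 70.2174

70.2174 $/yr


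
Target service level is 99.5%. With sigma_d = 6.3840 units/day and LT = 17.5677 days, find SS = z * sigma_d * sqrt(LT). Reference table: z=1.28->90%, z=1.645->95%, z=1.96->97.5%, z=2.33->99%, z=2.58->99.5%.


From the table, SL = 99.5% corresponds to z = 2.58
sqrt(LT) = sqrt(17.5677) = 4.1914
SS = 2.58 * 6.3840 * 4.1914 = 69.0351

69.0351 units


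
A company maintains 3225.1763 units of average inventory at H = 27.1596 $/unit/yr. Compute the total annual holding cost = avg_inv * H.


Cost = 3225.1763 * 27.1596 = 87594.4982

87594.4982 $/yr


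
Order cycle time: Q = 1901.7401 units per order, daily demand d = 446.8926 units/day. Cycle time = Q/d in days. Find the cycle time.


Cycle = 1901.7401 / 446.8926 = 4.2555

4.2555 days


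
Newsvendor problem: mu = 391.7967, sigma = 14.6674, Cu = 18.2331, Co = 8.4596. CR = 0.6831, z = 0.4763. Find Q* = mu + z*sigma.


CR = Cu/(Cu+Co) = 18.2331/(18.2331+8.4596) = 0.6831
z = 0.4763
Q* = 391.7967 + 0.4763 * 14.6674 = 398.7828

398.7828 units


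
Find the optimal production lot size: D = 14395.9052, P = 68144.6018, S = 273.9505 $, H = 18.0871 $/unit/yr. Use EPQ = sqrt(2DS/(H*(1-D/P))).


1 - D/P = 1 - 0.2113 = 0.7887
H*(1-D/P) = 14.2661
2DS = 7887530.8550
EPQ = sqrt(552886.0756) = 743.5631

743.5631 units


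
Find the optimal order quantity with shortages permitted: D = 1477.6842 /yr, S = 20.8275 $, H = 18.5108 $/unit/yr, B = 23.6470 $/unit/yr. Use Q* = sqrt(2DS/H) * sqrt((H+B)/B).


sqrt(2DS/H) = 57.6649
sqrt((H+B)/B) = 1.3352
Q* = 57.6649 * 1.3352 = 76.9950

76.9950 units


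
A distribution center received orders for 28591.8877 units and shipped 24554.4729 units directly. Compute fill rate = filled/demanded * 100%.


FR = 24554.4729 / 28591.8877 * 100 = 85.8792

85.8792%


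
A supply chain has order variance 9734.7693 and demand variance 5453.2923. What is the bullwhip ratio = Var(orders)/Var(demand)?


BW = 9734.7693 / 5453.2923 = 1.7851

1.7851


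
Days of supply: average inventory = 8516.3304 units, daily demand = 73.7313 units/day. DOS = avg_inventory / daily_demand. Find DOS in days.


DOS = 8516.3304 / 73.7313 = 115.5050

115.5050 days


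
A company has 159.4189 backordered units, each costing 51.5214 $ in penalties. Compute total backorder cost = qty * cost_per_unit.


Total = 159.4189 * 51.5214 = 8213.4849

8213.4849 $


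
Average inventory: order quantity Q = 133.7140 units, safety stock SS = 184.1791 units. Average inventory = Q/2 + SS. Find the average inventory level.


Q/2 = 66.8570
Avg = 66.8570 + 184.1791 = 251.0361

251.0361 units


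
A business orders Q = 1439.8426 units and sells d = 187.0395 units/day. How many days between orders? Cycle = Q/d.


Cycle = 1439.8426 / 187.0395 = 7.6981

7.6981 days


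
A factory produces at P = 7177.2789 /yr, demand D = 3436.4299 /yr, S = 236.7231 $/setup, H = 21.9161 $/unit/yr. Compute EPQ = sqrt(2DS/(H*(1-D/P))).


1 - D/P = 1 - 0.4788 = 0.5212
H*(1-D/P) = 11.4228
2DS = 1626964.6777
EPQ = sqrt(142430.9908) = 377.4003

377.4003 units


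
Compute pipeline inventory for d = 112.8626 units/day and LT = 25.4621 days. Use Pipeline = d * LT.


Pipeline = 112.8626 * 25.4621 = 2873.7188

2873.7188 units


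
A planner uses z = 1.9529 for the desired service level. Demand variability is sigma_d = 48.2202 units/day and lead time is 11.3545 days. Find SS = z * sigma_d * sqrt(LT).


sqrt(LT) = sqrt(11.3545) = 3.3696
SS = 1.9529 * 48.2202 * 3.3696 = 317.3168

317.3168 units


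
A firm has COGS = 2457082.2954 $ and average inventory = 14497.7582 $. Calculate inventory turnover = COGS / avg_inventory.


Turnover = 2457082.2954 / 14497.7582 = 169.4802

169.4802


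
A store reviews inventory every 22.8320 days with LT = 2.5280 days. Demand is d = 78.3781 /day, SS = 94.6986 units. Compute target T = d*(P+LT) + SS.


P + LT = 25.3600
d*(P+LT) = 78.3781 * 25.3600 = 1987.6686
T = 1987.6686 + 94.6986 = 2082.3672

2082.3672 units


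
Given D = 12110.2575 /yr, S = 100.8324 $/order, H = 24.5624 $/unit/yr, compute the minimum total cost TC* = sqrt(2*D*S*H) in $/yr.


2*D*S*H = 59986604.1586
TC* = sqrt(59986604.1586) = 7745.1019

7745.1019 $/yr


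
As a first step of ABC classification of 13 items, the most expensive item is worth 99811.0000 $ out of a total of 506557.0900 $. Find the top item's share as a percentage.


Top item = 99811.0000
Total = 506557.0900
Percentage = 99811.0000 / 506557.0900 * 100 = 19.7038

19.7038%


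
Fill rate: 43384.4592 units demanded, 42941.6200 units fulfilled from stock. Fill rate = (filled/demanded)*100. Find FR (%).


FR = 42941.6200 / 43384.4592 * 100 = 98.9793

98.9793%


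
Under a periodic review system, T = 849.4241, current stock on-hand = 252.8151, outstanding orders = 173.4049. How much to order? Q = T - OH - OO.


Inventory position = OH + OO = 252.8151 + 173.4049 = 426.2200
Q = 849.4241 - 426.2200 = 423.2041

423.2041 units


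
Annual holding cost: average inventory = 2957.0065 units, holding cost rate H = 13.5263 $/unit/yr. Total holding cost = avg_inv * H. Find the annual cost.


Cost = 2957.0065 * 13.5263 = 39997.3570

39997.3570 $/yr


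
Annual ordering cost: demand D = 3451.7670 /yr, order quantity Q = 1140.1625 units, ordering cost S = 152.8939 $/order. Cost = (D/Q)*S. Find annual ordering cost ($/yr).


Number of orders = D/Q = 3.0274
Cost = 3.0274 * 152.8939 = 462.8762

462.8762 $/yr


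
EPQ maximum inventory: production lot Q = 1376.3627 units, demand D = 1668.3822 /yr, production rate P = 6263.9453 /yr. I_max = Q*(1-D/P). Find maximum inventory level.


D/P = 0.2663
1 - D/P = 0.7337
I_max = 1376.3627 * 0.7337 = 1009.7728

1009.7728 units


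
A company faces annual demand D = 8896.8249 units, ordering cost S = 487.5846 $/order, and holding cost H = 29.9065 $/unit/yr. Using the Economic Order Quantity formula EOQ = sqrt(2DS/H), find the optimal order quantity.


2*D*S = 2 * 8896.8249 * 487.5846 = 8675909.6203
2*D*S/H = 290101.1359
EOQ = sqrt(290101.1359) = 538.6104

538.6104 units


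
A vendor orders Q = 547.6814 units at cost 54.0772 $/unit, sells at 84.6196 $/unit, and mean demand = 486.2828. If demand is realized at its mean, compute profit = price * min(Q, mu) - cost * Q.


Sales at mu = min(547.6814, 486.2828) = 486.2828
Revenue = 84.6196 * 486.2828 = 41149.0560
Total cost = 54.0772 * 547.6814 = 29617.0766
Profit = 41149.0560 - 29617.0766 = 11531.9794

11531.9794 $


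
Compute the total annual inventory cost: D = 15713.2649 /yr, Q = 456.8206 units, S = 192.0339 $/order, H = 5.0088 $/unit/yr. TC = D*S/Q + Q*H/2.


Ordering cost = D*S/Q = 6605.3929
Holding cost = Q*H/2 = 1144.0615
TC = 6605.3929 + 1144.0615 = 7749.4544

7749.4544 $/yr


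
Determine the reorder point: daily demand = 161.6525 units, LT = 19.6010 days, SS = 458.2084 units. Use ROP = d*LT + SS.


d*LT = 161.6525 * 19.6010 = 3168.5507
ROP = 3168.5507 + 458.2084 = 3626.7591

3626.7591 units


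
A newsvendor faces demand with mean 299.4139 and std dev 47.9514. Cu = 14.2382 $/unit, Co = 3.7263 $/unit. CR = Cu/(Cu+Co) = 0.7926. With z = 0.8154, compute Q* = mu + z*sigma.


CR = Cu/(Cu+Co) = 14.2382/(14.2382+3.7263) = 0.7926
z = 0.8154
Q* = 299.4139 + 0.8154 * 47.9514 = 338.5135

338.5135 units


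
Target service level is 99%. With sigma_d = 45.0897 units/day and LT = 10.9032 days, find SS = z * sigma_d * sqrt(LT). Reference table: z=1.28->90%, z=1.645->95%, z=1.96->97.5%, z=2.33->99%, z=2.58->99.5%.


From the table, SL = 99% corresponds to z = 2.33
sqrt(LT) = sqrt(10.9032) = 3.3020
SS = 2.33 * 45.0897 * 3.3020 = 346.9048

346.9048 units


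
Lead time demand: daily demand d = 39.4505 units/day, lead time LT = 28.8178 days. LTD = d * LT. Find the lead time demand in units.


LTD = 39.4505 * 28.8178 = 1136.8766

1136.8766 units


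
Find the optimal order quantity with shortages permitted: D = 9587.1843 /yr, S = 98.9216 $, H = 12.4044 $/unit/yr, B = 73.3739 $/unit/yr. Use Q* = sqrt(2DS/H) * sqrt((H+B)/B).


sqrt(2DS/H) = 391.0373
sqrt((H+B)/B) = 1.0812
Q* = 391.0373 * 1.0812 = 422.8011

422.8011 units


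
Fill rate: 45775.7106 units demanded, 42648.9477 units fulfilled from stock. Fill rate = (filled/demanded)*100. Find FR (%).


FR = 42648.9477 / 45775.7106 * 100 = 93.1694

93.1694%


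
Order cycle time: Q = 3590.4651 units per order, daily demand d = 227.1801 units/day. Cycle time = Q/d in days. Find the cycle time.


Cycle = 3590.4651 / 227.1801 = 15.8045

15.8045 days
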